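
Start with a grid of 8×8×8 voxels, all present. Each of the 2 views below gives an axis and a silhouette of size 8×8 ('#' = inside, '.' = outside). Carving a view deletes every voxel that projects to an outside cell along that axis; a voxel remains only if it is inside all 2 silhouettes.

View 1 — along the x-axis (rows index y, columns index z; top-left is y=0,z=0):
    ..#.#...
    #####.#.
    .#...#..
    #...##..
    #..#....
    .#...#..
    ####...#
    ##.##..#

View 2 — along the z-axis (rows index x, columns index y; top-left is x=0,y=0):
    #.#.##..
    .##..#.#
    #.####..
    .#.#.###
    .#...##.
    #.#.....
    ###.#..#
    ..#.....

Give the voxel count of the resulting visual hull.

91 voxels

start: 8×8×8 = 512 voxels
carve view 1 (along x, YZ-mask fill 27/64): 216 voxels remain
carve view 2 (along z, XY-mask fill 29/64): 91 voxels remain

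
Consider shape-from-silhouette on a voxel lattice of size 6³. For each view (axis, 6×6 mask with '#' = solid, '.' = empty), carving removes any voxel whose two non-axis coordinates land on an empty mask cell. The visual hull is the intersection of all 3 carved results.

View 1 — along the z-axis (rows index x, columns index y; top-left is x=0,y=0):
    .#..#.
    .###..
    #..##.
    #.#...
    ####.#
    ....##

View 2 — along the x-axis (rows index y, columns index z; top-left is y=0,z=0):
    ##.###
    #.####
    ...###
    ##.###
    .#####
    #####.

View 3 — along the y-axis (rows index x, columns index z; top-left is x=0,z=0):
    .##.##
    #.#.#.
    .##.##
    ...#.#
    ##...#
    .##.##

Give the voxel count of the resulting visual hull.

before carving: 216 voxels (6×6×6)
  1. axis=2 (XY plane), |mask|=17  ⇒  voxels=102
  2. axis=0 (YZ plane), |mask|=28  ⇒  voxels=79
  3. axis=1 (XZ plane), |mask|=20  ⇒  voxels=45

45 voxels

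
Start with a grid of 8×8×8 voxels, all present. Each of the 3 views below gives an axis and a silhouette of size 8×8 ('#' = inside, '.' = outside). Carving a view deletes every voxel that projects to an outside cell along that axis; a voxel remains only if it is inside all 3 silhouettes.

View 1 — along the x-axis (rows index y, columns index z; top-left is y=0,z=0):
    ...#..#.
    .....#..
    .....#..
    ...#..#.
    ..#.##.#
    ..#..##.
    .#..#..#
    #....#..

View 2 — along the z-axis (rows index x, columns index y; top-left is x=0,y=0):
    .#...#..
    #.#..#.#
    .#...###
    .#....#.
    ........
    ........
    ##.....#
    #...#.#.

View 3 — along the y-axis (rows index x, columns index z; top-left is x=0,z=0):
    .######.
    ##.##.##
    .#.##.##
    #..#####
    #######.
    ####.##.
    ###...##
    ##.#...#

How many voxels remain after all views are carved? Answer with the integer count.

initial block: 8^3 = 512
carve view 1 (along x, YZ-mask fill 18/64): 144 voxels remain
carve view 2 (along z, XY-mask fill 18/64): 39 voxels remain
carve view 3 (along y, XZ-mask fill 45/64): 21 voxels remain

|visual hull| = 21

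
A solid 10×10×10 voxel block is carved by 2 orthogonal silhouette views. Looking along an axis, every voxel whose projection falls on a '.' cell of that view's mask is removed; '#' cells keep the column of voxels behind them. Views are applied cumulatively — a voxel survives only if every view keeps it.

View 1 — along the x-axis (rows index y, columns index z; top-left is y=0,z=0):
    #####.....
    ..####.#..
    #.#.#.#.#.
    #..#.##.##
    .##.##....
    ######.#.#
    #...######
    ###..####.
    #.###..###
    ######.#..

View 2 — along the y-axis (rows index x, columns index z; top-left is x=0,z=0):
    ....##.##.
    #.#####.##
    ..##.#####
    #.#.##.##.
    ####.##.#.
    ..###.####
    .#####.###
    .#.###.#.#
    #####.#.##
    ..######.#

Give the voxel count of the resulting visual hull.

full grid |V| = 1000
  1. axis=0 (YZ plane), |mask|=61  ⇒  voxels=610
  2. axis=1 (XZ plane), |mask|=68  ⇒  voxels=418

remaining voxels: 418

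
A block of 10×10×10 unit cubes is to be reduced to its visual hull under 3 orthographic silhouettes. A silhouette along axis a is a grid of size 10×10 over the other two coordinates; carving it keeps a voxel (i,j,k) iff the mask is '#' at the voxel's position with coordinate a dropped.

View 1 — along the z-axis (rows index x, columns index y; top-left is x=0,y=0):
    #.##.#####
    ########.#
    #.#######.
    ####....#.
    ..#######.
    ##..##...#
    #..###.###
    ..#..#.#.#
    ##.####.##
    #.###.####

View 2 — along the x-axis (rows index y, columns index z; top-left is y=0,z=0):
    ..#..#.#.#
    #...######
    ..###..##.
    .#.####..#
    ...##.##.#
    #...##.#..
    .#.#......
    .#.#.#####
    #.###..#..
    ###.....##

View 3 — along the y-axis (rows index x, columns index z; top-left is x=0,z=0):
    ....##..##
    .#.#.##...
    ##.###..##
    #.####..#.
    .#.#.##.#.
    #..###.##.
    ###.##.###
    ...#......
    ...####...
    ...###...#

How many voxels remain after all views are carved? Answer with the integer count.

initial block: 10^3 = 1000
V1 z: intersect with XY mask (69 set) -- 690 left
V2 x: intersect with YZ mask (50 set) -- 341 left
V3 y: intersect with XZ mask (49 set) -- 174 left

voxel count = 174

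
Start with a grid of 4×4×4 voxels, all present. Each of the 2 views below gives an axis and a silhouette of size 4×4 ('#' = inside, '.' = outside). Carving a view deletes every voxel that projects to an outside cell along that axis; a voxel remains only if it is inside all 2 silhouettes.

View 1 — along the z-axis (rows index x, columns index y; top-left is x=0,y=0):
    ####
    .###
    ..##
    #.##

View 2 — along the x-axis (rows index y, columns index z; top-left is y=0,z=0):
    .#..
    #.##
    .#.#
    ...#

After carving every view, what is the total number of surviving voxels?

initial block: 4^3 = 64
[1] z-view keeps 12 columns → grid now 48
[2] x-view keeps 7 columns → grid now 20

remaining voxels: 20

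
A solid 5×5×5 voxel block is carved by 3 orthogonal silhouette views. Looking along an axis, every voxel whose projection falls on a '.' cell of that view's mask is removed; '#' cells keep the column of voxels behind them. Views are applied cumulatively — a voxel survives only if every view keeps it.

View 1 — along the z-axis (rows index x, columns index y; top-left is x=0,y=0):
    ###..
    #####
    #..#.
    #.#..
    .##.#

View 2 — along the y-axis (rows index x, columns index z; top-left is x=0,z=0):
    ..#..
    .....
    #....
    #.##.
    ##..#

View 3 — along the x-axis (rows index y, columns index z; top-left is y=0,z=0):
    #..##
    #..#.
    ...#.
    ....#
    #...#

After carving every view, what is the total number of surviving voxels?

remaining voxels: 7

before carving: 125 voxels (5×5×5)
step 1: project along z, AND mask (15/25) → |grid| = 75
step 2: project along y, AND mask (8/25) → |grid| = 20
step 3: project along x, AND mask (9/25) → |grid| = 7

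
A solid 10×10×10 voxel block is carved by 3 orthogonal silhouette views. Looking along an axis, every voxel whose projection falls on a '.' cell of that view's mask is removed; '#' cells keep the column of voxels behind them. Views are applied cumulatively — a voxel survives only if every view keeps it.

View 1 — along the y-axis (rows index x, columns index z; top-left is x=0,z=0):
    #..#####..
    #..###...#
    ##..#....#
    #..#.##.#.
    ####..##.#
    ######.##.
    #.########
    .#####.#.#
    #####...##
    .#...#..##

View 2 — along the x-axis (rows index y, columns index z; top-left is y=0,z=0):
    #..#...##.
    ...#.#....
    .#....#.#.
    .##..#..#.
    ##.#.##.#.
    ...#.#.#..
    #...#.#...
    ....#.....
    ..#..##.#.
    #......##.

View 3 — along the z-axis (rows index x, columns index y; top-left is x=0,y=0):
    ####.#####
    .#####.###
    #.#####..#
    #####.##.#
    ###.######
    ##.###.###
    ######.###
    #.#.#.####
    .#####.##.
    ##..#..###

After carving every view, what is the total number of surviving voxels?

start: 10×10×10 = 1000 voxels
V1 y: intersect with XZ mask (62 set) -- 620 left
V2 x: intersect with YZ mask (33 set) -- 202 left
V3 z: intersect with XY mask (78 set) -- 158 left

|visual hull| = 158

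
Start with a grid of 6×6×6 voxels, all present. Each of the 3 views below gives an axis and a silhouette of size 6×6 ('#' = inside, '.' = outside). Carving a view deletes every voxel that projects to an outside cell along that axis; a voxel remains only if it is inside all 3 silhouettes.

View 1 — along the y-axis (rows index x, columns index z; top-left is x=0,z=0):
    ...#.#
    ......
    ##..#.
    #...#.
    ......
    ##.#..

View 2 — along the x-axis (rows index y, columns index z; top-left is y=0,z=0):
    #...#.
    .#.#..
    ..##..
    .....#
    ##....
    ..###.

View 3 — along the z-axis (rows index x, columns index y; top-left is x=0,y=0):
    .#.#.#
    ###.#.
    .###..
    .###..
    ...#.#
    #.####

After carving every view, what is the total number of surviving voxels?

full grid |V| = 216
V1 y: intersect with XZ mask (10 set) -- 60 left
V2 x: intersect with YZ mask (12 set) -- 21 left
V3 z: intersect with XY mask (20 set) -- 9 left

|visual hull| = 9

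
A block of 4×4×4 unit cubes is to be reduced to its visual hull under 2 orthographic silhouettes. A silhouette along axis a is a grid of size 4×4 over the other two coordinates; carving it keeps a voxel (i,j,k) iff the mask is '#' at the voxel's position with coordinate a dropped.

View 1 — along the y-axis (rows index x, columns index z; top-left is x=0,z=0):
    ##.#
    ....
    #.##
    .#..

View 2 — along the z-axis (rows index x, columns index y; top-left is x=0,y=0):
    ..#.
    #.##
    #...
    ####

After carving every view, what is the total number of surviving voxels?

initial block: 4^3 = 64
  1. axis=1 (XZ plane), |mask|=7  ⇒  voxels=28
  2. axis=2 (XY plane), |mask|=9  ⇒  voxels=10

remaining voxels: 10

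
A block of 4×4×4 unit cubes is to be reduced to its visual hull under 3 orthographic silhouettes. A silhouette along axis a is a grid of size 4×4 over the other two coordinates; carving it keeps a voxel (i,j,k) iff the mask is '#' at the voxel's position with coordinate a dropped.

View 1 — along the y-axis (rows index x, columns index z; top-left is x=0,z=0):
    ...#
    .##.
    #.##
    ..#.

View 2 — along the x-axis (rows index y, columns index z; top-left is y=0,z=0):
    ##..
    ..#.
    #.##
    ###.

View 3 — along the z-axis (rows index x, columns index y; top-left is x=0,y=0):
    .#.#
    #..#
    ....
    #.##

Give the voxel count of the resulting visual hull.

full grid |V| = 64
step 1: project along y, AND mask (7/16) → |grid| = 28
step 2: project along x, AND mask (9/16) → |grid| = 16
step 3: project along z, AND mask (7/16) → |grid| = 5

|visual hull| = 5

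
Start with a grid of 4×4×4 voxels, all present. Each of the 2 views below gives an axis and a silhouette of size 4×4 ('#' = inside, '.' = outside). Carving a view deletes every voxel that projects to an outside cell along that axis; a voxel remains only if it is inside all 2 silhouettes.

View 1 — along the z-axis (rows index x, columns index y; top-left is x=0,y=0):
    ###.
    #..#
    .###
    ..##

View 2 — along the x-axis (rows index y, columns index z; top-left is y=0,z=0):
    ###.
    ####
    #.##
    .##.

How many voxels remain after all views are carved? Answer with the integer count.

start: 4×4×4 = 64 voxels
  1. axis=2 (XY plane), |mask|=10  ⇒  voxels=40
  2. axis=0 (YZ plane), |mask|=12  ⇒  voxels=29

remaining voxels: 29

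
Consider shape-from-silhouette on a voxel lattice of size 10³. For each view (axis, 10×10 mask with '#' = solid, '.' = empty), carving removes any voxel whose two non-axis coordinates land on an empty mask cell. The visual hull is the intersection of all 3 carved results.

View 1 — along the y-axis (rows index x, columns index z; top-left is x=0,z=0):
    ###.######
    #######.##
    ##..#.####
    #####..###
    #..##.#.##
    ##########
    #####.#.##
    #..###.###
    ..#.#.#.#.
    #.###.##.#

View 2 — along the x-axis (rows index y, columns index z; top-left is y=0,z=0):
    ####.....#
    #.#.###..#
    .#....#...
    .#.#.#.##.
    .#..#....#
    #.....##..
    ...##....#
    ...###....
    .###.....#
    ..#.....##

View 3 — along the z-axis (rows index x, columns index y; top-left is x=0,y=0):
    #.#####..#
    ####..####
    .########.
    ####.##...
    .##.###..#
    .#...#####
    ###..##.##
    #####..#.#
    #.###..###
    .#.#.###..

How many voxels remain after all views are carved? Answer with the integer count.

|visual hull| = 191

before carving: 1000 voxels (10×10×10)
[1] y-view keeps 75 columns → grid now 750
[2] x-view keeps 37 columns → grid now 280
[3] z-view keeps 67 columns → grid now 191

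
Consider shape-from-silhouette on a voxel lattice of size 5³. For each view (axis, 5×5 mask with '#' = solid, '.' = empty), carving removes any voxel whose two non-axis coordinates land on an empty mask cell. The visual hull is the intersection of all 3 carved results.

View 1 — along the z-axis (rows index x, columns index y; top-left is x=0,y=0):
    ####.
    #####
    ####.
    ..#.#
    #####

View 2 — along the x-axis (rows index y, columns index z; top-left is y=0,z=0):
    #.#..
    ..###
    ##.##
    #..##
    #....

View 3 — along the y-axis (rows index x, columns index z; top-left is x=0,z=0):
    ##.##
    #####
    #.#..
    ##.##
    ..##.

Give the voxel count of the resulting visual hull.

remaining voxels: 38

initial block: 5^3 = 125
[1] z-view keeps 20 columns → grid now 100
[2] x-view keeps 13 columns → grid now 55
[3] y-view keeps 17 columns → grid now 38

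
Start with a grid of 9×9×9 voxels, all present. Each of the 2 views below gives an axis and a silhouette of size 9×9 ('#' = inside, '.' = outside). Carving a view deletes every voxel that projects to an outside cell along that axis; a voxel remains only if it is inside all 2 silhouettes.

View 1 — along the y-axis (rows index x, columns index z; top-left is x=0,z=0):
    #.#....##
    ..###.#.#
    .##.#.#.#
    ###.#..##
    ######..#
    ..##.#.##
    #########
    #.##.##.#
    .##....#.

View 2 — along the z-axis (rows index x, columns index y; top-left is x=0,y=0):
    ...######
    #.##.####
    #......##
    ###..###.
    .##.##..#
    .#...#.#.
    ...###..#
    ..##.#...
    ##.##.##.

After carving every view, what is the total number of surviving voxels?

remaining voxels: 232

initial block: 9^3 = 729
step 1: project along y, AND mask (50/81) → |grid| = 450
step 2: project along z, AND mask (43/81) → |grid| = 232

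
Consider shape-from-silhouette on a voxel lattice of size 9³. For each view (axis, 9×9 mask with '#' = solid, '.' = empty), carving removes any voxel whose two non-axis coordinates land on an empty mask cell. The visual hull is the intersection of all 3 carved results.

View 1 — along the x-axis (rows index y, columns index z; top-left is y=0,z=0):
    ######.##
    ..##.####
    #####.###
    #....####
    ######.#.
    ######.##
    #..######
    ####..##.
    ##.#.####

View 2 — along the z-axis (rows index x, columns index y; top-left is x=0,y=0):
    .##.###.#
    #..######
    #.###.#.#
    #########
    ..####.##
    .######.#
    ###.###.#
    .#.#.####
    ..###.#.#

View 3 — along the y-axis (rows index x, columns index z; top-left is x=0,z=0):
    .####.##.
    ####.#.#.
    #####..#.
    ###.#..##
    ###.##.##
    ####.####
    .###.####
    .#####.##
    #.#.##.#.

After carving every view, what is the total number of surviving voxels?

|visual hull| = 296

start: 9×9×9 = 729 voxels
V1 x: intersect with YZ mask (62 set) -- 558 left
V2 z: intersect with XY mask (59 set) -- 408 left
V3 y: intersect with XZ mask (58 set) -- 296 left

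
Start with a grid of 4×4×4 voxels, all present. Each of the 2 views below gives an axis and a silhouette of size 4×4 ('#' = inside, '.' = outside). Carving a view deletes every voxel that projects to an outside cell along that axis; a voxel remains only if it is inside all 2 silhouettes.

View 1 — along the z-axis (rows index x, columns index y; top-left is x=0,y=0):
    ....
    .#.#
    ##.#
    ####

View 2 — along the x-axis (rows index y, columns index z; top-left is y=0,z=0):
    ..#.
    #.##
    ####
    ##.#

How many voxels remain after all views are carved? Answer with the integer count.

before carving: 64 voxels (4×4×4)
V1 z: intersect with XY mask (9 set) -- 36 left
V2 x: intersect with YZ mask (11 set) -- 24 left

voxel count = 24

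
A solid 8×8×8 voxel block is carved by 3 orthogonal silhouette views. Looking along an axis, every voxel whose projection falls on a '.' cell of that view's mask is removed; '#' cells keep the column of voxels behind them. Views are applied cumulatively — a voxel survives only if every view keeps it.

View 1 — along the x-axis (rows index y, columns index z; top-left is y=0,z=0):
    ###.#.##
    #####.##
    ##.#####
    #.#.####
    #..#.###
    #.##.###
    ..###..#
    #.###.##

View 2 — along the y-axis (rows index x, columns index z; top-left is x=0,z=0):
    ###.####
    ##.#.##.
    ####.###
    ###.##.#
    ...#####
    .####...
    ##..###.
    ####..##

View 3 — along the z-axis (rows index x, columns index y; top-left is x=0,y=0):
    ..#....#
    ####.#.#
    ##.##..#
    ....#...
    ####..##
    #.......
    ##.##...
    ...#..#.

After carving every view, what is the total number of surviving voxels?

remaining voxels: 110

full grid |V| = 512
after view 1 [x-axis, 47 of 64 cells solid] → remaining = 376
after view 2 [y-axis, 45 of 64 cells solid] → remaining = 259
after view 3 [z-axis, 27 of 64 cells solid] → remaining = 110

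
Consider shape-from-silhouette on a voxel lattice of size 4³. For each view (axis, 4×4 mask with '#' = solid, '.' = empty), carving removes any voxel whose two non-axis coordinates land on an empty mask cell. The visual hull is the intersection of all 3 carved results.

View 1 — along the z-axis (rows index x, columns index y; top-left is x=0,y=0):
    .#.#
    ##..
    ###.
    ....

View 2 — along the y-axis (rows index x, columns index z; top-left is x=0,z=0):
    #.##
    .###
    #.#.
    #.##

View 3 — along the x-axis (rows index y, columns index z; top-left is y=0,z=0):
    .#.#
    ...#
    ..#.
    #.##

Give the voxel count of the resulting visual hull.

before carving: 64 voxels (4×4×4)
carve view 1 (along z, XY-mask fill 7/16): 28 voxels remain
carve view 2 (along y, XZ-mask fill 11/16): 18 voxels remain
carve view 3 (along x, YZ-mask fill 7/16): 8 voxels remain

voxel count = 8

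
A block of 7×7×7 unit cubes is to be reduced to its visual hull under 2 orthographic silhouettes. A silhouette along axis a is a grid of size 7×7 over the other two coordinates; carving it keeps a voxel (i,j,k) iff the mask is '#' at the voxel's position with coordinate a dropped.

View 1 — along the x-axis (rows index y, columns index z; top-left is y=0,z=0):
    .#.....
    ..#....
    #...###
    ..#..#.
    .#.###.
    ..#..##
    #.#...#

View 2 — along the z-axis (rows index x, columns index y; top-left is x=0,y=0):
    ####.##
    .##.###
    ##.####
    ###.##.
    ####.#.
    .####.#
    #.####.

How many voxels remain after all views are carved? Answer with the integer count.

start: 7×7×7 = 343 voxels
V1 x: intersect with YZ mask (18 set) -- 126 left
V2 z: intersect with XY mask (37 set) -- 95 left

remaining voxels: 95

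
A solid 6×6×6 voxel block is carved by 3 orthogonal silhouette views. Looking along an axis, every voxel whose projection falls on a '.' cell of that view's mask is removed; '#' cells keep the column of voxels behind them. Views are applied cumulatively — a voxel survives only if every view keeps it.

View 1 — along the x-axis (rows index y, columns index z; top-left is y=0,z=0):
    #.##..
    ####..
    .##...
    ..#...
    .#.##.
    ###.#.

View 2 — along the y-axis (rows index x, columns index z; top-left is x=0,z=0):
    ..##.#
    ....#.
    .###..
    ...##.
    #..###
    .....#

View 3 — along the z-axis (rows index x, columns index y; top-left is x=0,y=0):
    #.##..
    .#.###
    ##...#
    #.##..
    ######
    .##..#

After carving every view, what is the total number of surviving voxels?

voxel count = 22

before carving: 216 voxels (6×6×6)
[1] x-view keeps 17 columns → grid now 102
[2] y-view keeps 14 columns → grid now 35
[3] z-view keeps 22 columns → grid now 22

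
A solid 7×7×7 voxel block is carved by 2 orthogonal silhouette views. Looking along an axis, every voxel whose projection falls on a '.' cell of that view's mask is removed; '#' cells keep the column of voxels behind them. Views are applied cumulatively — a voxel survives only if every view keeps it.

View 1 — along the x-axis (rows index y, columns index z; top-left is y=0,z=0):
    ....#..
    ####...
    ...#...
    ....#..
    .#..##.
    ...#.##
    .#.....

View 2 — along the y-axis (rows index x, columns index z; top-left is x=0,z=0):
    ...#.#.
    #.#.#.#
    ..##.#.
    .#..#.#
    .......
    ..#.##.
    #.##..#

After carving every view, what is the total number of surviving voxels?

start: 7×7×7 = 343 voxels
[1] x-view keeps 14 columns → grid now 98
[2] y-view keeps 19 columns → grid now 36

remaining voxels: 36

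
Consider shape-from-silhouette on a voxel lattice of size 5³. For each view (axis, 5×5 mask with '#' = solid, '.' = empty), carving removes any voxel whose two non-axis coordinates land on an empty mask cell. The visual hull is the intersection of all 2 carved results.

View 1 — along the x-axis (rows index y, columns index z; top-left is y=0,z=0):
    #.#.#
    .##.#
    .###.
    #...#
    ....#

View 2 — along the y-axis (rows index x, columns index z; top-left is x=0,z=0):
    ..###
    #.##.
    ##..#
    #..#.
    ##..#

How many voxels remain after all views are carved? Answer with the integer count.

full grid |V| = 125
V1 x: intersect with YZ mask (12 set) -- 60 left
V2 y: intersect with XZ mask (14 set) -- 33 left

remaining voxels: 33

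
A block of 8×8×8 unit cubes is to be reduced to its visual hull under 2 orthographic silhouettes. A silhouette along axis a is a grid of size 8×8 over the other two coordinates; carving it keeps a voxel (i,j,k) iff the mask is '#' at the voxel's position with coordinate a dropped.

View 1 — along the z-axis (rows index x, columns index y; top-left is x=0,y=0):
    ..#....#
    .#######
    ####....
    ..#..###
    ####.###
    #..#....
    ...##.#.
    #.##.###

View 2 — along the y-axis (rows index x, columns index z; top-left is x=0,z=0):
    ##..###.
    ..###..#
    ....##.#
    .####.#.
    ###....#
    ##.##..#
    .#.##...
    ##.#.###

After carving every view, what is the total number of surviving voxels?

voxel count = 153

start: 8×8×8 = 512 voxels
carve view 1 (along z, XY-mask fill 35/64): 280 voxels remain
carve view 2 (along y, XZ-mask fill 35/64): 153 voxels remain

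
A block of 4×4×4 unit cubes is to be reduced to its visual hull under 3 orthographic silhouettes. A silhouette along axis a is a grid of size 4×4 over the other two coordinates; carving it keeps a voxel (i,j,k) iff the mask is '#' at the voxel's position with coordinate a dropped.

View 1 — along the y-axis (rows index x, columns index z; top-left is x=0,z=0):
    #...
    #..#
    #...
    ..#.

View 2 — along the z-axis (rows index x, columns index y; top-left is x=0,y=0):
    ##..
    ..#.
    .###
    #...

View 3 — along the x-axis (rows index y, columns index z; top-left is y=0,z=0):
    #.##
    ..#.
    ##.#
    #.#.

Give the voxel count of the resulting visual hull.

full grid |V| = 64
[1] y-view keeps 5 columns → grid now 20
[2] z-view keeps 7 columns → grid now 8
[3] x-view keeps 9 columns → grid now 6

voxel count = 6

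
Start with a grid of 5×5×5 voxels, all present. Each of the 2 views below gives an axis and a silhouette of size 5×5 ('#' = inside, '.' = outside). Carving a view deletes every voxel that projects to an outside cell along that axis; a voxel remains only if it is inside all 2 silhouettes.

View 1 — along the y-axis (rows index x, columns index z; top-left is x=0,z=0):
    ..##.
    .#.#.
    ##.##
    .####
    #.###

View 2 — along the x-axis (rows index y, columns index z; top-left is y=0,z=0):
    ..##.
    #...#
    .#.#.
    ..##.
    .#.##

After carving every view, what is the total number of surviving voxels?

full grid |V| = 125
step 1: project along y, AND mask (16/25) → |grid| = 80
step 2: project along x, AND mask (11/25) → |grid| = 40

40 voxels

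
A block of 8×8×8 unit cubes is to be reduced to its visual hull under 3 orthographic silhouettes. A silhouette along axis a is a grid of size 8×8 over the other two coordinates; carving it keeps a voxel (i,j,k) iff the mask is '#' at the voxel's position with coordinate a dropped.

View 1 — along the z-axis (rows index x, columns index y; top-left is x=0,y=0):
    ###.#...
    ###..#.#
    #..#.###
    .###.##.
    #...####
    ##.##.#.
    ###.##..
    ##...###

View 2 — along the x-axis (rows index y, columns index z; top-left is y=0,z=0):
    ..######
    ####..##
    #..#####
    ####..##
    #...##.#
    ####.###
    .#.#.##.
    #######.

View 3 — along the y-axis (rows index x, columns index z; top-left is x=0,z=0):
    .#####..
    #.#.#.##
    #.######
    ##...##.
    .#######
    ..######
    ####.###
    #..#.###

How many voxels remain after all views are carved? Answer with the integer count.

initial block: 8^3 = 512
step 1: project along z, AND mask (39/64) → |grid| = 312
step 2: project along x, AND mask (46/64) → |grid| = 226
step 3: project along y, AND mask (46/64) → |grid| = 165

remaining voxels: 165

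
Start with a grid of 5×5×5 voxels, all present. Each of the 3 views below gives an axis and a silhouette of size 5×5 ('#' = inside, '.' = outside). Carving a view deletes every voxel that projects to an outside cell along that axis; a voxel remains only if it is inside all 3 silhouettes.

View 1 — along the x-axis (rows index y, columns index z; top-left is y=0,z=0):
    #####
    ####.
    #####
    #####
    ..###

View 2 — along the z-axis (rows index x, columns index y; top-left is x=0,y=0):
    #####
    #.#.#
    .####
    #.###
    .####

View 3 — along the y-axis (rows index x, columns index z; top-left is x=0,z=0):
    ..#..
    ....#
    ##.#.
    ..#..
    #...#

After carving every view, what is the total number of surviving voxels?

before carving: 125 voxels (5×5×5)
after view 1 [x-axis, 22 of 25 cells solid] → remaining = 110
after view 2 [z-axis, 20 of 25 cells solid] → remaining = 87
after view 3 [y-axis, 8 of 25 cells solid] → remaining = 28

28 voxels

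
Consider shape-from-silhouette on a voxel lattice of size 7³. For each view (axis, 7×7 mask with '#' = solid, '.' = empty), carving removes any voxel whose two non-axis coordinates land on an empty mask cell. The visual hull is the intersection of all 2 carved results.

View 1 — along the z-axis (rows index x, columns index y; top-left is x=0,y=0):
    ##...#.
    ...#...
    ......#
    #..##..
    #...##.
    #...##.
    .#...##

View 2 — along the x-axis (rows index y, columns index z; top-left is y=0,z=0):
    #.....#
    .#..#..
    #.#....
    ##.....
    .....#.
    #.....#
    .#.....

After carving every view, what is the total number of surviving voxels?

initial block: 7^3 = 343
carve view 1 (along z, XY-mask fill 17/49): 119 voxels remain
carve view 2 (along x, YZ-mask fill 12/49): 29 voxels remain

|visual hull| = 29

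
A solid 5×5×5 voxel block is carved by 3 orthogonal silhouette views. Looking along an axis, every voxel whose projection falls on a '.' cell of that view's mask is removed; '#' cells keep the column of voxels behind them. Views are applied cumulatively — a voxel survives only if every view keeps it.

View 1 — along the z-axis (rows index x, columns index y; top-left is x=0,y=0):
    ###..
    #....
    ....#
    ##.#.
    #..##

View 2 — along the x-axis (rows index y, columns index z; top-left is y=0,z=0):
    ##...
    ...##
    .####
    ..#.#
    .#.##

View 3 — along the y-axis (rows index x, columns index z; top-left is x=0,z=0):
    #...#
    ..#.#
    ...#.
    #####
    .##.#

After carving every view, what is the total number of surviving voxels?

|visual hull| = 15

initial block: 5^3 = 125
step 1: project along z, AND mask (11/25) → |grid| = 55
step 2: project along x, AND mask (13/25) → |grid| = 26
step 3: project along y, AND mask (13/25) → |grid| = 15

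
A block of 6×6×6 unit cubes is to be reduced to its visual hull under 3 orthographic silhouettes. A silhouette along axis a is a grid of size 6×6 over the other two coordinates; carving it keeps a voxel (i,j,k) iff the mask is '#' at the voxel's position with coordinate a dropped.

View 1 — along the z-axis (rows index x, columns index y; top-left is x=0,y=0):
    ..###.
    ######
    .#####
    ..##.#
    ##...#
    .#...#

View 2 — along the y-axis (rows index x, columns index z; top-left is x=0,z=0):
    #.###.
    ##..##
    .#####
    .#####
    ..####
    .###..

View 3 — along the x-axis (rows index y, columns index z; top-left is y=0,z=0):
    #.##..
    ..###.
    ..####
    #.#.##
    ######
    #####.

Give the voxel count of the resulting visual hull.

remaining voxels: 67

before carving: 216 voxels (6×6×6)
carve view 1 (along z, XY-mask fill 22/36): 132 voxels remain
carve view 2 (along y, XZ-mask fill 25/36): 94 voxels remain
carve view 3 (along x, YZ-mask fill 25/36): 67 voxels remain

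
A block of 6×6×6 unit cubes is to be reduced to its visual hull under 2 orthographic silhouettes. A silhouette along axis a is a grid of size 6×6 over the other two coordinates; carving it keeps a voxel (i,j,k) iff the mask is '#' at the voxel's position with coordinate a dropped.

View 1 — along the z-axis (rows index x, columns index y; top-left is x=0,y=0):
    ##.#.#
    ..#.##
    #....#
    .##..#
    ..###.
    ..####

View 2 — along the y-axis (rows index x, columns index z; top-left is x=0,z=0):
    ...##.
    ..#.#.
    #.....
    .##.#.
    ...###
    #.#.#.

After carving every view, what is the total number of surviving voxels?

|visual hull| = 46

before carving: 216 voxels (6×6×6)
after view 1 [z-axis, 19 of 36 cells solid] → remaining = 114
after view 2 [y-axis, 14 of 36 cells solid] → remaining = 46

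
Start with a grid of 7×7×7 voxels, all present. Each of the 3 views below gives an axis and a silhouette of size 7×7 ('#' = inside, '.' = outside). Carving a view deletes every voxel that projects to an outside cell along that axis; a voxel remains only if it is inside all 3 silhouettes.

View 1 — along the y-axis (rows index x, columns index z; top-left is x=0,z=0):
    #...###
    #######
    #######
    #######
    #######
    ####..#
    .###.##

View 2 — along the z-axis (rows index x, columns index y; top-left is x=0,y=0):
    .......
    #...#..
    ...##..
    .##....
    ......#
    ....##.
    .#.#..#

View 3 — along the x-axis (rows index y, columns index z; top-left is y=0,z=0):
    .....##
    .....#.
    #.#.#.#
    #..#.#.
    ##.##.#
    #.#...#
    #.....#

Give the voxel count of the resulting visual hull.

33 voxels

initial block: 7^3 = 343
carve view 1 (along y, XZ-mask fill 42/49): 294 voxels remain
carve view 2 (along z, XY-mask fill 12/49): 74 voxels remain
carve view 3 (along x, YZ-mask fill 20/49): 33 voxels remain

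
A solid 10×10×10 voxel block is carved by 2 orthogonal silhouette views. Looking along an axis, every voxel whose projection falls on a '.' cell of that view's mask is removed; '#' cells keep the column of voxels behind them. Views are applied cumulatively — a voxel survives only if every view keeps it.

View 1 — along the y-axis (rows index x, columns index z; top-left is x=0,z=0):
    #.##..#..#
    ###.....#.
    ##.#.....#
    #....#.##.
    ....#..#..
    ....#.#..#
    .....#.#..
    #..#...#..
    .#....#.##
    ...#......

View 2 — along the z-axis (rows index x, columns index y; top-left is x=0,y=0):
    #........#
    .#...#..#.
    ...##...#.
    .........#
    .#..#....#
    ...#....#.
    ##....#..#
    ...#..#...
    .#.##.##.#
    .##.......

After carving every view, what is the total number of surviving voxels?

full grid |V| = 1000
after view 1 [y-axis, 32 of 100 cells solid] → remaining = 320
after view 2 [z-axis, 28 of 100 cells solid] → remaining = 90

|visual hull| = 90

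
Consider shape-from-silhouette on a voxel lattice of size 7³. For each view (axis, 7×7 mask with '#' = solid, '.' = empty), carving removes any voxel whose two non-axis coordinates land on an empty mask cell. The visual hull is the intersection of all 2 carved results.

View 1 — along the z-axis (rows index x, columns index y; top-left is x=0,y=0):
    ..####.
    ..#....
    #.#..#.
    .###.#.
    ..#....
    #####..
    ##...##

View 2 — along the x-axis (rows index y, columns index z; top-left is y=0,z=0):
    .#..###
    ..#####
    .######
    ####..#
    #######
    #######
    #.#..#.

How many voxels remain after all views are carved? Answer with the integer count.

full grid |V| = 343
carve view 1 (along z, XY-mask fill 22/49): 154 voxels remain
carve view 2 (along x, YZ-mask fill 37/49): 123 voxels remain

remaining voxels: 123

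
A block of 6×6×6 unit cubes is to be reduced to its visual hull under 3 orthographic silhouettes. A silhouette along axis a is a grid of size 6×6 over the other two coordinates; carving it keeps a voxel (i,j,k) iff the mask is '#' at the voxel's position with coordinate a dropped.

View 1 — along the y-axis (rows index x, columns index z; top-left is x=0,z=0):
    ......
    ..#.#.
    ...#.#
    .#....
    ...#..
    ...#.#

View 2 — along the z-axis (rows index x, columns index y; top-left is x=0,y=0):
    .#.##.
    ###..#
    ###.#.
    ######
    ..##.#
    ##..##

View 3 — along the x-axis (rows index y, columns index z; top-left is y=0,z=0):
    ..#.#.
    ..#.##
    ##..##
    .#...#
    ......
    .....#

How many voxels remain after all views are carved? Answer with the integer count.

start: 6×6×6 = 216 voxels
carve view 1 (along y, XZ-mask fill 8/36): 48 voxels remain
carve view 2 (along z, XY-mask fill 24/36): 33 voxels remain
carve view 3 (along x, YZ-mask fill 12/36): 11 voxels remain

remaining voxels: 11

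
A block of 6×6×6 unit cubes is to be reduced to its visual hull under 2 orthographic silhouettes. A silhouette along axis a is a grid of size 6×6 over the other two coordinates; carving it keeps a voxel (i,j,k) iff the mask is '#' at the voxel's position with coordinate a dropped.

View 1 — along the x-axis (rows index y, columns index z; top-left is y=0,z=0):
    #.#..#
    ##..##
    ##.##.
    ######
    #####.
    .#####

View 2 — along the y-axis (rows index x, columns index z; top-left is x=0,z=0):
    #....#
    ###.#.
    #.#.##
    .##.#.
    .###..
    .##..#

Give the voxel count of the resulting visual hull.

|visual hull| = 86

before carving: 216 voxels (6×6×6)
step 1: project along x, AND mask (27/36) → |grid| = 162
step 2: project along y, AND mask (19/36) → |grid| = 86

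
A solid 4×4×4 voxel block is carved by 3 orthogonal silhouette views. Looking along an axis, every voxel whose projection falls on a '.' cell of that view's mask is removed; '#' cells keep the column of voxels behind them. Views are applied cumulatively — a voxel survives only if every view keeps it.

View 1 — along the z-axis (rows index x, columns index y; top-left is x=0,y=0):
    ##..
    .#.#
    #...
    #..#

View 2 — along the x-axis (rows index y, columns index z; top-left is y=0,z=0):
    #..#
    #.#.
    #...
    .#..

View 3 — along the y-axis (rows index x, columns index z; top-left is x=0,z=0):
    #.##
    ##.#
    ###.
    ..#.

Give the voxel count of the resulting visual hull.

start: 4×4×4 = 64 voxels
carve view 1 (along z, XY-mask fill 7/16): 28 voxels remain
carve view 2 (along x, YZ-mask fill 6/16): 12 voxels remain
carve view 3 (along y, XZ-mask fill 10/16): 7 voxels remain

|visual hull| = 7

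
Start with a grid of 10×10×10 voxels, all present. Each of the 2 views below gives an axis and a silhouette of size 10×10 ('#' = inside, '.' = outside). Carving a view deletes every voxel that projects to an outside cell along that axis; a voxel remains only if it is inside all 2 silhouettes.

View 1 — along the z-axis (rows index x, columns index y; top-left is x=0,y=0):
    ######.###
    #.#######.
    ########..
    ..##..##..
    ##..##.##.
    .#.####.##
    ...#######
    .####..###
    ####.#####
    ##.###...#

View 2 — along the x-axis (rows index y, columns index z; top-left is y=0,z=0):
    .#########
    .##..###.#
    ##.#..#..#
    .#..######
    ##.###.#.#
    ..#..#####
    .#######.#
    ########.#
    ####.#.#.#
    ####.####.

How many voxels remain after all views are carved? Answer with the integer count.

remaining voxels: 510

start: 10×10×10 = 1000 voxels
carve view 1 (along z, XY-mask fill 71/100): 710 voxels remain
carve view 2 (along x, YZ-mask fill 72/100): 510 voxels remain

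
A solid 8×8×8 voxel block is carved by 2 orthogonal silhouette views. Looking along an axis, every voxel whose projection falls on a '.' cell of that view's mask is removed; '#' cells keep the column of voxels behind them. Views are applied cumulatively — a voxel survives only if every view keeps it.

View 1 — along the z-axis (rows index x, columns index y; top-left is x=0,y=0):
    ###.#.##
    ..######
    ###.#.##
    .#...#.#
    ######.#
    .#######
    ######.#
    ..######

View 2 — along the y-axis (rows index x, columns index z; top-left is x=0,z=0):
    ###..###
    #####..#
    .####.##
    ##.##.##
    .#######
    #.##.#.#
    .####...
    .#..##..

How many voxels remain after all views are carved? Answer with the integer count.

remaining voxels: 256

start: 8×8×8 = 512 voxels
  1. axis=2 (XY plane), |mask|=48  ⇒  voxels=384
  2. axis=1 (XZ plane), |mask|=43  ⇒  voxels=256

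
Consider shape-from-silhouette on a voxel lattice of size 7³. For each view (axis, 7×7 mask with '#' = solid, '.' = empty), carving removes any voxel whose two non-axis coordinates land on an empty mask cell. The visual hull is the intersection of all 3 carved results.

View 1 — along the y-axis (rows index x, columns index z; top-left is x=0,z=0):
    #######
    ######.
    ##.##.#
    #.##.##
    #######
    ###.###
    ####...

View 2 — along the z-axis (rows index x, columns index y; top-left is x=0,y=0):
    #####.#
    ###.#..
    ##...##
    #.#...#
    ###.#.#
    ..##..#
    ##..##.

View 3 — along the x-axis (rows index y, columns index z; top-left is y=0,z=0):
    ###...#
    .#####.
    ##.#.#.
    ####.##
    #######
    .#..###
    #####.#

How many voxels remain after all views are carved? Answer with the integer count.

before carving: 343 voxels (7×7×7)
  1. axis=1 (XZ plane), |mask|=40  ⇒  voxels=280
  2. axis=2 (XY plane), |mask|=29  ⇒  voxels=170
  3. axis=0 (YZ plane), |mask|=36  ⇒  voxels=124

124 voxels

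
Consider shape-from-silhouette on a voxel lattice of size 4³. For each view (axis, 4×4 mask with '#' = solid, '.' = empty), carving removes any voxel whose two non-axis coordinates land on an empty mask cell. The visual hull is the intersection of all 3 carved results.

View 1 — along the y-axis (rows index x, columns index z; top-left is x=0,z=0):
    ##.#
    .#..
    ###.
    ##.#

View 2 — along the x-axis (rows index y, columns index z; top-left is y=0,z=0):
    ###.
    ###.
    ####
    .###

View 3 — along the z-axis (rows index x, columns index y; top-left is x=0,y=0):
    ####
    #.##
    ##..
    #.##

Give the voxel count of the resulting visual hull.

start: 4×4×4 = 64 voxels
  1. axis=1 (XZ plane), |mask|=10  ⇒  voxels=40
  2. axis=0 (YZ plane), |mask|=13  ⇒  voxels=33
  3. axis=2 (XY plane), |mask|=12  ⇒  voxels=25

|visual hull| = 25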